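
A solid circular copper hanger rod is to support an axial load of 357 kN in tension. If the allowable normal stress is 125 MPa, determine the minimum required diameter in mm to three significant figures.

Required area A ≥ P/σ_allow = 357000/125 = 2856 mm².
For a solid circular section, d ≥ √(4A/π) = 60.3 mm.

60.3 mm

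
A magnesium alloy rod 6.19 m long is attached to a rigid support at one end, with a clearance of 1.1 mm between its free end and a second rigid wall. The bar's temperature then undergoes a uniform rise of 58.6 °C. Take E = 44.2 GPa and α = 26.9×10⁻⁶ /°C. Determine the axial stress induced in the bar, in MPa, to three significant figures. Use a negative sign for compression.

Free thermal expansion αLΔT = 26.9e-6 · 6190 · 58.6 = 9.758 mm.
The walls engage after the gap closes; constrained expansion = 9.758 − 1.1 = 8.658 mm.
The walls impose strain ε = −(8.658)/6190 = -1.3986e-03; σ = Eε = 44200 · -1.3986e-03 = -61.82 MPa.

-61.8 MPa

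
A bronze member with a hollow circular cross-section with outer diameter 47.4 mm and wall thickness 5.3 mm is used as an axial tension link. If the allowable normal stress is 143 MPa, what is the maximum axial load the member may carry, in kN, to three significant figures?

A = 701 mm².
P_max = σ_allow · A = 143 · 701 = 100200 N = 100.2 kN.

100 kN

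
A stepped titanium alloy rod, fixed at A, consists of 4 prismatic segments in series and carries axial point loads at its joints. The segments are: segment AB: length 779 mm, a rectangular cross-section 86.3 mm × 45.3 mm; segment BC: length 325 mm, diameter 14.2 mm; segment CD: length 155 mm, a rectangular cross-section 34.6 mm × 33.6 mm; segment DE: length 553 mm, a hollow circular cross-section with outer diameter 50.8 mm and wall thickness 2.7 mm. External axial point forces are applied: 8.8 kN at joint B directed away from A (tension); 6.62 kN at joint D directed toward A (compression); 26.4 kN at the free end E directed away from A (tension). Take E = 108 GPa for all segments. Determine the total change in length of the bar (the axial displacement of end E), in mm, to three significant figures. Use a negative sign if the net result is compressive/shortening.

0.784 mm

Internal axial forces (sectioning from the free end, tension +): N_DE = 26.4 kN, N_CD = 19.78 kN, N_BC = 19.78 kN, N_AB = 28.58 kN.
A_AB = 3909 mm².
A_BC = 158.4 mm².
A_CD = 1163 mm².
A_DE = 408 mm².
δ_AB = 28580·779/(3909·108000) = 0.05273 mm
δ_BC = 19780·325/(158.4·108000) = 0.3759 mm
δ_CD = 19780·155/(1163·108000) = 0.02442 mm
δ_DE = 26400·553/(408·108000) = 0.3313 mm
δ = Σδ_i = 0.7843 mm.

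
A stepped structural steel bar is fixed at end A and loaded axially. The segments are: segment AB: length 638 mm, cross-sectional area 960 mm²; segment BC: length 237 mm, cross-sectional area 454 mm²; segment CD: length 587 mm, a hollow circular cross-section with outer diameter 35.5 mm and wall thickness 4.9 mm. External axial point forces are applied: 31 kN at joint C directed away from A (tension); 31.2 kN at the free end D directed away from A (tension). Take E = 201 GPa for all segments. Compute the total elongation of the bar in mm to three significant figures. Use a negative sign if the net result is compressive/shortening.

Internal axial forces (sectioning from the free end, tension +): N_CD = 31.2 kN, N_BC = 62.2 kN, N_AB = 62.2 kN.
A_CD = 471.1 mm².
δ_AB = 62200·638/(960·201000) = 0.2057 mm
δ_BC = 62200·237/(454·201000) = 0.1615 mm
δ_CD = 31200·587/(471.1·201000) = 0.1934 mm
δ = Σδ_i = 0.5606 mm.

0.561 mm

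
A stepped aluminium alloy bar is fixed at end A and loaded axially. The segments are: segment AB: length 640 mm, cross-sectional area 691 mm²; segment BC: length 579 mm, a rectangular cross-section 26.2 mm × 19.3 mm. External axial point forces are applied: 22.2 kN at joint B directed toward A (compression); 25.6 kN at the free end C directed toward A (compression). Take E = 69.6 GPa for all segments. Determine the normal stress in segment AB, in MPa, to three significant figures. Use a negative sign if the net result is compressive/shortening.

Internal axial forces (sectioning from the free end, tension +): N_BC = -25.6 kN, N_AB = -47.8 kN.
σ_AB = N_AB/A_AB = -47800/691 = -69.18 MPa.

-69.2 MPa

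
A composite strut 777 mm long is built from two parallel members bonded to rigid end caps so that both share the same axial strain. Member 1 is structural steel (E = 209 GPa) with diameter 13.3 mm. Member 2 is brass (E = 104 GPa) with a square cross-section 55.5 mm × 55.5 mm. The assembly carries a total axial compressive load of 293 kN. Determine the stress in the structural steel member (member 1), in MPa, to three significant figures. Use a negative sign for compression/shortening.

A_1 = 138.9 mm².
A_2 = 3080 mm².
Equal strain + equilibrium ⇒ each member carries load in proportion to AE: A₁E₁ = 29040000 N, A₂E₂ = 320300000 N, ΣAE = 349400000 N.
σ₁ = P·E₁/ΣAE = -293000·209000/349400000 = -175.3 MPa.

-175 MPa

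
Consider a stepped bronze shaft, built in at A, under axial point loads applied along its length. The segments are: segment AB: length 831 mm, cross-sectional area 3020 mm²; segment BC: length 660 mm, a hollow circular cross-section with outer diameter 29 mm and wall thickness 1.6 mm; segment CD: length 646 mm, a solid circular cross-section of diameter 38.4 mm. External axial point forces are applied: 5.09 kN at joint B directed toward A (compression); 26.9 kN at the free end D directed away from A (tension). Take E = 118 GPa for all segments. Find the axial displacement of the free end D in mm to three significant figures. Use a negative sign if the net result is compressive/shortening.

1.27 mm

Internal axial forces (sectioning from the free end, tension +): N_CD = 26.9 kN, N_BC = 26.9 kN, N_AB = 21.81 kN.
A_BC = 137.7 mm².
A_CD = 1158 mm².
δ_AB = 21810·831/(3020·118000) = 0.05086 mm
δ_BC = 26900·660/(137.7·118000) = 1.092 mm
δ_CD = 26900·646/(1158·118000) = 0.1272 mm
δ = Σδ_i = 1.27 mm.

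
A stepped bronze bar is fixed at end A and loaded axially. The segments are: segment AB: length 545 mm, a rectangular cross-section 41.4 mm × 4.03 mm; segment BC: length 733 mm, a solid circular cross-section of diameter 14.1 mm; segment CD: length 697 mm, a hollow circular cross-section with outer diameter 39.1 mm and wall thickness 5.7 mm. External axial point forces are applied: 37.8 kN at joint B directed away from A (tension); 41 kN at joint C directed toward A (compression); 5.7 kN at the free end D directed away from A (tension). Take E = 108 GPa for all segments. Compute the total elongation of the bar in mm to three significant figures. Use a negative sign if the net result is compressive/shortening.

Internal axial forces (sectioning from the free end, tension +): N_CD = 5.7 kN, N_BC = -35.3 kN, N_AB = 2.5 kN.
A_AB = 166.8 mm².
A_BC = 156.1 mm².
A_CD = 598.1 mm².
δ_AB = 2500·545/(166.8·108000) = 0.07561 mm
δ_BC = -35300·733/(156.1·108000) = -1.534 mm
δ_CD = 5700·697/(598.1·108000) = 0.06151 mm
δ = Σδ_i = -1.397 mm.

-1.40 mm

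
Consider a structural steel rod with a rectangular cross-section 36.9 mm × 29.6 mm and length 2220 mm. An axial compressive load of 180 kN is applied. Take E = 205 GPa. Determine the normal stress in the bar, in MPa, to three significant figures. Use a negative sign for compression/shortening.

-165 MPa

A = 1092 mm².
σ = N/A = -180000/1092 = -164.8 MPa.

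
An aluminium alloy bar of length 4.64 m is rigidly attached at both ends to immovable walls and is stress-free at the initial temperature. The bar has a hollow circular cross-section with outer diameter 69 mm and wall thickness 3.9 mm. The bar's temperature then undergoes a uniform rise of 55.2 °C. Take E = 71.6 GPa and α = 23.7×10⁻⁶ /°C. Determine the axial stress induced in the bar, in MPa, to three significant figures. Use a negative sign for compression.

Free thermal expansion αLΔT = 23.7e-6 · 4640 · 55.2 = 6.07 mm.
The walls impose strain ε = −(6.07)/4640 = -1.3082e-03; σ = Eε = 71600 · -1.3082e-03 = -93.67 MPa.

-93.7 MPa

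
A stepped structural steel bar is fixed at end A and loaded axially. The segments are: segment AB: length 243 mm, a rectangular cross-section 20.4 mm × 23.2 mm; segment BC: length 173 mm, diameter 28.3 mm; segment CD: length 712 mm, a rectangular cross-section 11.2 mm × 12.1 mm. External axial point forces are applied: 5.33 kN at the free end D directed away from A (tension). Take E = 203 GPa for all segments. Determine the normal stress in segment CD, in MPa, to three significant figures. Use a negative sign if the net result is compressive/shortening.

39.3 MPa

Internal axial forces (sectioning from the free end, tension +): N_CD = 5.33 kN, N_BC = 5.33 kN, N_AB = 5.33 kN.
A_CD = 135.5 mm².
σ_CD = N_CD/A_CD = 5330/135.5 = 39.33 MPa.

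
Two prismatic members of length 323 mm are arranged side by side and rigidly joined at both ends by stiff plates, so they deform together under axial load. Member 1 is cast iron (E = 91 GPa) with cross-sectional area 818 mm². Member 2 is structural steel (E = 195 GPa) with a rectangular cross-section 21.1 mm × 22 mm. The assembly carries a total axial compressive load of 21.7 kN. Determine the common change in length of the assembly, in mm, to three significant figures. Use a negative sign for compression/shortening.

-0.0425 mm

A_2 = 464.2 mm².
Equal strain + equilibrium ⇒ each member carries load in proportion to AE: A₁E₁ = 74440000 N, A₂E₂ = 90520000 N, ΣAE = 165000000 N.
δ = PL/ΣAE = -21700·323/165000000 = -0.04249 mm.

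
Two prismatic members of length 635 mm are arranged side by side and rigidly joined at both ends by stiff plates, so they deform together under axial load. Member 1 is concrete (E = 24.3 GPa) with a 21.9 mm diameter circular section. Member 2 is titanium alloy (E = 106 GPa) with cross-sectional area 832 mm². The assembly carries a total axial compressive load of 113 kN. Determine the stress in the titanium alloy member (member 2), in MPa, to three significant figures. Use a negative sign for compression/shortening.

A_1 = 376.7 mm².
Equal strain + equilibrium ⇒ each member carries load in proportion to AE: A₁E₁ = 9153000 N, A₂E₂ = 88190000 N, ΣAE = 97350000 N.
σ₂ = P·E₂/ΣAE = -113000·106000/97350000 = -123 MPa.

-123 MPa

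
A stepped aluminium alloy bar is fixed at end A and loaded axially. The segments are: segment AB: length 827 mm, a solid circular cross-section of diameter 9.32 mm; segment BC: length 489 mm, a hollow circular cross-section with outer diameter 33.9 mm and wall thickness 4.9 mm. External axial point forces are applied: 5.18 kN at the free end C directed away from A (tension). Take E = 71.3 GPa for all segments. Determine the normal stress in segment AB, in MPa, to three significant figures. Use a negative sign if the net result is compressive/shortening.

75.9 MPa

Internal axial forces (sectioning from the free end, tension +): N_BC = 5.18 kN, N_AB = 5.18 kN.
A_AB = 68.22 mm².
σ_AB = N_AB/A_AB = 5180/68.22 = 75.93 MPa.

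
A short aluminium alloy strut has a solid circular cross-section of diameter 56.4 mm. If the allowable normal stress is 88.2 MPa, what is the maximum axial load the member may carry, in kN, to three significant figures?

220 kN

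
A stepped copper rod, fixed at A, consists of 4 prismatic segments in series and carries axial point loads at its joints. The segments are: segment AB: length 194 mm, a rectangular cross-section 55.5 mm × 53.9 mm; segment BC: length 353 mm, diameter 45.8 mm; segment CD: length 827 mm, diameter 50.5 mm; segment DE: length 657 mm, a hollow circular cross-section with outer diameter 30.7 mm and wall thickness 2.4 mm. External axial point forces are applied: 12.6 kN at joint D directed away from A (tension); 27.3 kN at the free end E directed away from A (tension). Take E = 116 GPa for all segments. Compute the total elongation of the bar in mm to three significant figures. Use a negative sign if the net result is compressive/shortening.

0.963 mm

Internal axial forces (sectioning from the free end, tension +): N_DE = 27.3 kN, N_CD = 39.9 kN, N_BC = 39.9 kN, N_AB = 39.9 kN.
A_AB = 2991 mm².
A_BC = 1647 mm².
A_CD = 2003 mm².
A_DE = 213.4 mm².
δ_AB = 39900·194/(2991·116000) = 0.02231 mm
δ_BC = 39900·353/(1647·116000) = 0.0737 mm
δ_CD = 39900·827/(2003·116000) = 0.142 mm
δ_DE = 27300·657/(213.4·116000) = 0.7246 mm
δ = Σδ_i = 0.9627 mm.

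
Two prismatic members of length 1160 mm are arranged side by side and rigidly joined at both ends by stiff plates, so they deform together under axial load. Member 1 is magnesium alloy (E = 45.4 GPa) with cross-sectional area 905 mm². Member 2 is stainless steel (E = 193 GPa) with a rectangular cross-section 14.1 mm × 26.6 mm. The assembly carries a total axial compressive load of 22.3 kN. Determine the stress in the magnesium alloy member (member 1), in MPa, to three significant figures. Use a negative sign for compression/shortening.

A_2 = 375.1 mm².
Equal strain + equilibrium ⇒ each member carries load in proportion to AE: A₁E₁ = 41090000 N, A₂E₂ = 72390000 N, ΣAE = 113500000 N.
σ₁ = P·E₁/ΣAE = -22300·45400/113500000 = -8.922 MPa.

-8.92 MPa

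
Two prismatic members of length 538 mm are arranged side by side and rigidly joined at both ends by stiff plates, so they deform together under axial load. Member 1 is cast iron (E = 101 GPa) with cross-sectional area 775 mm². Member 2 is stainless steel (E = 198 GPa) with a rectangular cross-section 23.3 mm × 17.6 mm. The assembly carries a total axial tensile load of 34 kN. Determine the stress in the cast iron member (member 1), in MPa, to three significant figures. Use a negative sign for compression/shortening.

A_2 = 410.1 mm².
Equal strain + equilibrium ⇒ each member carries load in proportion to AE: A₁E₁ = 78280000 N, A₂E₂ = 81200000 N, ΣAE = 159500000 N.
σ₁ = P·E₁/ΣAE = 34000·101000/159500000 = 21.53 MPa.

21.5 MPa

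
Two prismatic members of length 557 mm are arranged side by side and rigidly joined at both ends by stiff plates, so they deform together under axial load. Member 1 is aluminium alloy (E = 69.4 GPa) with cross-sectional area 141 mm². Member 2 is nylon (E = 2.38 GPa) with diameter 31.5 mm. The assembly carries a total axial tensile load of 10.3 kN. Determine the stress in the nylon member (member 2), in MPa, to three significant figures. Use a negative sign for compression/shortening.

2.11 MPa

A_2 = 779.3 mm².
Equal strain + equilibrium ⇒ each member carries load in proportion to AE: A₁E₁ = 9785000 N, A₂E₂ = 1855000 N, ΣAE = 11640000 N.
σ₂ = P·E₂/ΣAE = 10300·2380/11640000 = 2.106 MPa.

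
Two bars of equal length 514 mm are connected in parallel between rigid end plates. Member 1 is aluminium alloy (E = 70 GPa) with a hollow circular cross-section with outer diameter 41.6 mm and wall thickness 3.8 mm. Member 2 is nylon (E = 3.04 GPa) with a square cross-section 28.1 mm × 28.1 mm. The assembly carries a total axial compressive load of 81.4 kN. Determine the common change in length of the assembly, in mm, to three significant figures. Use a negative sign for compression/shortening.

-1.23 mm

A_1 = 451.3 mm².
A_2 = 789.6 mm².
Equal strain + equilibrium ⇒ each member carries load in proportion to AE: A₁E₁ = 31590000 N, A₂E₂ = 2400000 N, ΣAE = 33990000 N.
δ = PL/ΣAE = -81400·514/33990000 = -1.231 mm.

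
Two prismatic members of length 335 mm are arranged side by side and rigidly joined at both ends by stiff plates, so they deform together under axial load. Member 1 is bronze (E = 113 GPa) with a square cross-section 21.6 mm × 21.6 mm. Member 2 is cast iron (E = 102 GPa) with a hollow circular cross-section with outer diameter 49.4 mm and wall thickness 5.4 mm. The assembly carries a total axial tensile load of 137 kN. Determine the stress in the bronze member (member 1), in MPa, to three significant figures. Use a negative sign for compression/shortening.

A_1 = 466.6 mm².
A_2 = 746.4 mm².
Equal strain + equilibrium ⇒ each member carries load in proportion to AE: A₁E₁ = 52720000 N, A₂E₂ = 76140000 N, ΣAE = 128900000 N.
σ₁ = P·E₁/ΣAE = 137000·113000/128900000 = 120.1 MPa.

120 MPa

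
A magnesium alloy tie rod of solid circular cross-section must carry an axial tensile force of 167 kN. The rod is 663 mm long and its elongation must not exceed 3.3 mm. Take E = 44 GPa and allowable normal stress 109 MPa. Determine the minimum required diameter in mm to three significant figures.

44.2 mm

Required area A ≥ P/σ_allow = 167000/109 = 1532 mm².
For a solid circular section, d ≥ √(4A/π) = 44.17 mm.
Elongation limit: A ≥ PL/(Eδ_allow) = 167000·663/(44000·3.3) = 762.5 mm² ⇒ d ≥ 31.16 mm.
The stress limit governs.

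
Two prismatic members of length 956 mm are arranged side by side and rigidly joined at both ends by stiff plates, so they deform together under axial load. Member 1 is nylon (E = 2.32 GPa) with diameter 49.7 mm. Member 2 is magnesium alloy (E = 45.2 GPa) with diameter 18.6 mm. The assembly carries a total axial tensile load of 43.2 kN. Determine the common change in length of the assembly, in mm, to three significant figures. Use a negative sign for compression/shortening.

A_1 = 1940 mm².
A_2 = 271.7 mm².
Equal strain + equilibrium ⇒ each member carries load in proportion to AE: A₁E₁ = 4501000 N, A₂E₂ = 12280000 N, ΣAE = 16780000 N.
δ = PL/ΣAE = 43200·956/16780000 = 2.461 mm.

2.46 mm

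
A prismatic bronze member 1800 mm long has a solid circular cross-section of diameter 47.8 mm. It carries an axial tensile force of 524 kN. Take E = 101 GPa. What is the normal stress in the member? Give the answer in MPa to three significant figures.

292 MPa

A = 1795 mm².
σ = N/A = 524000/1795 = 292 MPa.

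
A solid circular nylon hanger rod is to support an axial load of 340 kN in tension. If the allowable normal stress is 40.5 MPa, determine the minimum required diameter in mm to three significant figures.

Required area A ≥ P/σ_allow = 340000/40.5 = 8395 mm².
For a solid circular section, d ≥ √(4A/π) = 103.4 mm.

103 mm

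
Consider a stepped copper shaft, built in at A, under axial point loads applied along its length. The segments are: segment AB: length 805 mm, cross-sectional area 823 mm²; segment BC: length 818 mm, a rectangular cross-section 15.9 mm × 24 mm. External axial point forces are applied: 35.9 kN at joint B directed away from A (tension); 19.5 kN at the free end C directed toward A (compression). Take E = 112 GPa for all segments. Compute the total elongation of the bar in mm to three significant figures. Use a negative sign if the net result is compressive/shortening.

Internal axial forces (sectioning from the free end, tension +): N_BC = -19.5 kN, N_AB = 16.4 kN.
A_BC = 381.6 mm².
δ_AB = 16400·805/(823·112000) = 0.1432 mm
δ_BC = -19500·818/(381.6·112000) = -0.3732 mm
δ = Σδ_i = -0.23 mm.

-0.230 mm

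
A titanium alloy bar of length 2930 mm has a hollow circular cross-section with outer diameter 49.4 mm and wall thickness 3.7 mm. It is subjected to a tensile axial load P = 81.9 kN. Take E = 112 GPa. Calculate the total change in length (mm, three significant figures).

4.03 mm

A = 531.2 mm².
δ_mech = NL/(AE) = 81900·2930/(531.2·112000) = 4.033 mm.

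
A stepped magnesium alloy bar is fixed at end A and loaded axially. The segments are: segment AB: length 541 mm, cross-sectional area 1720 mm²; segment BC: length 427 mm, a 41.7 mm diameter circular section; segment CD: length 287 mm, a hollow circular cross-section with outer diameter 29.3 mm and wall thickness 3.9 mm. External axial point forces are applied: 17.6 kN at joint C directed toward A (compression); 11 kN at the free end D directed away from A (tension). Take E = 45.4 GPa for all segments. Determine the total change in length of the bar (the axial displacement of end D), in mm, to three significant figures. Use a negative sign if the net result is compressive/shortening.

0.132 mm

Internal axial forces (sectioning from the free end, tension +): N_CD = 11 kN, N_BC = -6.6 kN, N_AB = -6.6 kN.
A_BC = 1366 mm².
A_CD = 311.2 mm².
δ_AB = -6600·541/(1720·45400) = -0.04573 mm
δ_BC = -6600·427/(1366·45400) = -0.04545 mm
δ_CD = 11000·287/(311.2·45400) = 0.2234 mm
δ = Σδ_i = 0.1323 mm.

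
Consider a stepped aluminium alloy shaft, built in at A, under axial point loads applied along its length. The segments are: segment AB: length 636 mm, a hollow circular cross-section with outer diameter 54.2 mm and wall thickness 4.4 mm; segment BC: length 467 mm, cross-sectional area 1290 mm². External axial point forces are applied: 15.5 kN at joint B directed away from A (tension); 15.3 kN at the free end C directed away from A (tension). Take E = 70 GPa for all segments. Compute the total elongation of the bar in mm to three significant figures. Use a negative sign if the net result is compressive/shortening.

Internal axial forces (sectioning from the free end, tension +): N_BC = 15.3 kN, N_AB = 30.8 kN.
A_AB = 688.4 mm².
δ_AB = 30800·636/(688.4·70000) = 0.4065 mm
δ_BC = 15300·467/(1290·70000) = 0.07913 mm
δ = Σδ_i = 0.4856 mm.

0.486 mm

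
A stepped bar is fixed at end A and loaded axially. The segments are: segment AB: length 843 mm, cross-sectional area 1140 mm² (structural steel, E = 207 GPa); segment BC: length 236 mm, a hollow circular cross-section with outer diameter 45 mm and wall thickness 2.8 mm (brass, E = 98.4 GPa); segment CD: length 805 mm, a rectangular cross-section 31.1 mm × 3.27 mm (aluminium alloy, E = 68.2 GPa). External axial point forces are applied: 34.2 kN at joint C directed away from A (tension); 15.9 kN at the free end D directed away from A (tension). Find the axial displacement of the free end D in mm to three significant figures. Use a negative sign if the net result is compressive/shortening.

2.35 mm

Internal axial forces (sectioning from the free end, tension +): N_CD = 15.9 kN, N_BC = 50.1 kN, N_AB = 50.1 kN.
A_BC = 371.2 mm².
A_CD = 101.7 mm².
δ_AB = 50100·843/(1140·207000) = 0.179 mm
δ_BC = 50100·236/(371.2·98400) = 0.3237 mm
δ_CD = 15900·805/(101.7·68200) = 1.845 mm
δ = Σδ_i = 2.348 mm.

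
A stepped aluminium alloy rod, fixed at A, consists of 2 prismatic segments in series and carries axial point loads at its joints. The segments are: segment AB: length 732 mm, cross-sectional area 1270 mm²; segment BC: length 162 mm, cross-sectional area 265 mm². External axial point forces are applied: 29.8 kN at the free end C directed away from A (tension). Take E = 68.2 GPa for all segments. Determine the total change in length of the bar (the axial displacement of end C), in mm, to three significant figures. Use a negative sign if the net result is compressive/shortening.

Internal axial forces (sectioning from the free end, tension +): N_BC = 29.8 kN, N_AB = 29.8 kN.
δ_AB = 29800·732/(1270·68200) = 0.2518 mm
δ_BC = 29800·162/(265·68200) = 0.2671 mm
δ = Σδ_i = 0.519 mm.

0.519 mm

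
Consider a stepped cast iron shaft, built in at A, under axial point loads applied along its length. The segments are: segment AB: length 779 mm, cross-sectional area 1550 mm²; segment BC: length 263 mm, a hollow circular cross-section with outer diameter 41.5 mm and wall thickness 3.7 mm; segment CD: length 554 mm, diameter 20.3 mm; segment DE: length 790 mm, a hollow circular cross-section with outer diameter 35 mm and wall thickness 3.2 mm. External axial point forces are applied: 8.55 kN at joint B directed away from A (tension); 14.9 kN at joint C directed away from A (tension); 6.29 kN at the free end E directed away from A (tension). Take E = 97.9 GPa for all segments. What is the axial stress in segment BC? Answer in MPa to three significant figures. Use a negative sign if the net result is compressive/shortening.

Internal axial forces (sectioning from the free end, tension +): N_DE = 6.29 kN, N_CD = 6.29 kN, N_BC = 21.19 kN, N_AB = 29.74 kN.
A_BC = 439.4 mm².
σ_BC = N_BC/A_BC = 21190/439.4 = 48.23 MPa.

48.2 MPa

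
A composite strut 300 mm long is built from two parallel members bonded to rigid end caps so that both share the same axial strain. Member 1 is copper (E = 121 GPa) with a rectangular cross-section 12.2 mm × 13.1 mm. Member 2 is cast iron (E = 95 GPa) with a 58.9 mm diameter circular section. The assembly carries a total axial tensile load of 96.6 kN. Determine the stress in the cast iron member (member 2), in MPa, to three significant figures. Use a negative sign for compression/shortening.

A_1 = 159.8 mm².
A_2 = 2725 mm².
Equal strain + equilibrium ⇒ each member carries load in proportion to AE: A₁E₁ = 19340000 N, A₂E₂ = 258800000 N, ΣAE = 278200000 N.
σ₂ = P·E₂/ΣAE = 96600·95000/278200000 = 32.99 MPa.

33.0 MPa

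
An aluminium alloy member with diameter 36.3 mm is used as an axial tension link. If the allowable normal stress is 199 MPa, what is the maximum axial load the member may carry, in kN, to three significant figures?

206 kN

A = 1035 mm².
P_max = σ_allow · A = 199 · 1035 = 205900 N = 205.9 kN.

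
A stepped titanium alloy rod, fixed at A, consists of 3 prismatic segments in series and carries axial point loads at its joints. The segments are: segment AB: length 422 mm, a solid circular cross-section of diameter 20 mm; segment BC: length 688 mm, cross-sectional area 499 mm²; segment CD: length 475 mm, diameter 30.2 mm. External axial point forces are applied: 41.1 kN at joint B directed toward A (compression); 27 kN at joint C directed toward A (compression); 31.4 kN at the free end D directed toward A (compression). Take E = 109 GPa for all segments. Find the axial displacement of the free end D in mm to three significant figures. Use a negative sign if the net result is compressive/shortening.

-2.16 mm

Internal axial forces (sectioning from the free end, tension +): N_CD = -31.4 kN, N_BC = -58.4 kN, N_AB = -99.5 kN.
A_AB = 314.2 mm².
A_CD = 716.3 mm².
δ_AB = -99500·422/(314.2·109000) = -1.226 mm
δ_BC = -58400·688/(499·109000) = -0.7387 mm
δ_CD = -31400·475/(716.3·109000) = -0.191 mm
δ = Σδ_i = -2.156 mm.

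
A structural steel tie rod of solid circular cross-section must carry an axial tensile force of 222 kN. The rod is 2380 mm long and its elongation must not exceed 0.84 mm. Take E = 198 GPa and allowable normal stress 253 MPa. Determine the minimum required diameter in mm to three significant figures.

Required area A ≥ P/σ_allow = 222000/253 = 877.5 mm².
For a solid circular section, d ≥ √(4A/π) = 33.42 mm.
Elongation limit: A ≥ PL/(Eδ_allow) = 222000·2380/(198000·0.84) = 3177 mm² ⇒ d ≥ 63.6 mm.
The elongation limit governs.

63.6 mm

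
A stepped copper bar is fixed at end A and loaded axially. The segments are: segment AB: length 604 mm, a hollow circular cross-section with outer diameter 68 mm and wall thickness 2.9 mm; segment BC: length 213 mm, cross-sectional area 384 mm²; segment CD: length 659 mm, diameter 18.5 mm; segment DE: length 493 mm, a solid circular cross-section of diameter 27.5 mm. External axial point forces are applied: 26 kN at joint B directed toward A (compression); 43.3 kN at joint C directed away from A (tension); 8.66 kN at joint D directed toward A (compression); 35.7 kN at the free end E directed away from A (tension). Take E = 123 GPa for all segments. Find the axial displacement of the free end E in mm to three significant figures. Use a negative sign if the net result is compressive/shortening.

Internal axial forces (sectioning from the free end, tension +): N_DE = 35.7 kN, N_CD = 27.04 kN, N_BC = 70.34 kN, N_AB = 44.34 kN.
A_AB = 593.1 mm².
A_CD = 268.8 mm².
A_DE = 594 mm².
δ_AB = 44340·604/(593.1·123000) = 0.3671 mm
δ_BC = 70340·213/(384·123000) = 0.3172 mm
δ_CD = 27040·659/(268.8·123000) = 0.539 mm
δ_DE = 35700·493/(594·123000) = 0.2409 mm
δ = Σδ_i = 1.464 mm.

1.46 mm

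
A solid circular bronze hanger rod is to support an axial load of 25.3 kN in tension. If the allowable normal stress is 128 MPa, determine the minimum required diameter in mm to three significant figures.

Required area A ≥ P/σ_allow = 25300/128 = 197.7 mm².
For a solid circular section, d ≥ √(4A/π) = 15.86 mm.

15.9 mm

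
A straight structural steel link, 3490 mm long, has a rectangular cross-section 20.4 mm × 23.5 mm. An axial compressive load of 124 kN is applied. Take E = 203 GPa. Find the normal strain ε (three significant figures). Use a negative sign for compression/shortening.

-0.00127

A = 479.4 mm².
σ = N/A = -258.7 MPa; ε = σ/E = -258.7/203000 = -1.274e-03.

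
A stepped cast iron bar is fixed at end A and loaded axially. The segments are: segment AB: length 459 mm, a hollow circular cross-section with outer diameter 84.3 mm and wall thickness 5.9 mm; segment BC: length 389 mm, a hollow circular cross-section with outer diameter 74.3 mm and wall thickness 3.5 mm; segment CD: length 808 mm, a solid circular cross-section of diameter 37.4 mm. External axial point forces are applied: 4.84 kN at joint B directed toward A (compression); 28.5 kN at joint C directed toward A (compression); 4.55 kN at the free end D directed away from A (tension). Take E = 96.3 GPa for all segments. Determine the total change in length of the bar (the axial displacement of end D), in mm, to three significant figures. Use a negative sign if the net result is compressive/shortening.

Internal axial forces (sectioning from the free end, tension +): N_CD = 4.55 kN, N_BC = -23.95 kN, N_AB = -28.79 kN.
A_AB = 1453 mm².
A_BC = 778.5 mm².
A_CD = 1099 mm².
δ_AB = -28790·459/(1453·96300) = -0.09443 mm
δ_BC = -23950·389/(778.5·96300) = -0.1243 mm
δ_CD = 4550·808/(1099·96300) = 0.03475 mm
δ = Σδ_i = -0.184 mm.

-0.184 mm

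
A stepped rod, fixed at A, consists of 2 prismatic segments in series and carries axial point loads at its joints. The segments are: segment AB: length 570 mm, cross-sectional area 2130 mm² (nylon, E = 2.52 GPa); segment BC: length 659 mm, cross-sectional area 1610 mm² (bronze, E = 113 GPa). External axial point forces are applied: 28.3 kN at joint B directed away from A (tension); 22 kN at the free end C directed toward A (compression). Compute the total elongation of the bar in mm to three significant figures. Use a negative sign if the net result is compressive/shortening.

0.589 mm

Internal axial forces (sectioning from the free end, tension +): N_BC = -22 kN, N_AB = 6.3 kN.
δ_AB = 6300·570/(2130·2520) = 0.669 mm
δ_BC = -22000·659/(1610·113000) = -0.07969 mm
δ = Σδ_i = 0.5893 mm.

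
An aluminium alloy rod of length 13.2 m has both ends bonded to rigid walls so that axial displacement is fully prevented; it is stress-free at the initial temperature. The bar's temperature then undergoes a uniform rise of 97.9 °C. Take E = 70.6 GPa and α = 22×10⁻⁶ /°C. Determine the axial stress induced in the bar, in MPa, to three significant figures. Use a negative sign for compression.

-152 MPa

Free thermal expansion αLΔT = 22e-6 · 13200 · 97.9 = 28.43 mm.
The walls impose strain ε = −(28.43)/13200 = -2.1538e-03; σ = Eε = 70600 · -2.1538e-03 = -152.1 MPa.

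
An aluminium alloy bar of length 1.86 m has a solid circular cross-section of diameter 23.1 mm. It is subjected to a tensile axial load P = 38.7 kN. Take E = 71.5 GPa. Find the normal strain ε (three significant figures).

A = 419.1 mm².
σ = N/A = 92.34 MPa; ε = σ/E = 92.34/71500 = 1.291e-03.

0.00129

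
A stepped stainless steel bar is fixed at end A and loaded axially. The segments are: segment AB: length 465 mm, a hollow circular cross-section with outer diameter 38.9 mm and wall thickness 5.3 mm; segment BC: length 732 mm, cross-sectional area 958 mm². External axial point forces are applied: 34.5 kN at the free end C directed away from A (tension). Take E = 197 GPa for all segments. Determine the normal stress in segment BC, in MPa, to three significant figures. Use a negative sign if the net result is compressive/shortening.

Internal axial forces (sectioning from the free end, tension +): N_BC = 34.5 kN, N_AB = 34.5 kN.
σ_BC = N_BC/A_BC = 34500/958 = 36.01 MPa.

36.0 MPa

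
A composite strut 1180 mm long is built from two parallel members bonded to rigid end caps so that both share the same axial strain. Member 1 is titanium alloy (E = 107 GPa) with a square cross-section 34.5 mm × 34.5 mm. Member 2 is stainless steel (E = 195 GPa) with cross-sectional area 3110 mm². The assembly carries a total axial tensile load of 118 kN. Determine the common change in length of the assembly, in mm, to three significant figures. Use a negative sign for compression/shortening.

A_1 = 1190 mm².
Equal strain + equilibrium ⇒ each member carries load in proportion to AE: A₁E₁ = 127400000 N, A₂E₂ = 606400000 N, ΣAE = 733800000 N.
δ = PL/ΣAE = 118000·1180/733800000 = 0.1898 mm.

0.190 mm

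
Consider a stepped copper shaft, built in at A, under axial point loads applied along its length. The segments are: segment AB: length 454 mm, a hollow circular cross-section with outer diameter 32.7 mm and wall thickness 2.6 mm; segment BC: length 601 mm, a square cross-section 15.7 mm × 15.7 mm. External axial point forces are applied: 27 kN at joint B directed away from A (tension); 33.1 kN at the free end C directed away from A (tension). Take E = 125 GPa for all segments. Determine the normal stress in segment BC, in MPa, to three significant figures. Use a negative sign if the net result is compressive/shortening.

134 MPa

Internal axial forces (sectioning from the free end, tension +): N_BC = 33.1 kN, N_AB = 60.1 kN.
A_BC = 246.5 mm².
σ_BC = N_BC/A_BC = 33100/246.5 = 134.3 MPa.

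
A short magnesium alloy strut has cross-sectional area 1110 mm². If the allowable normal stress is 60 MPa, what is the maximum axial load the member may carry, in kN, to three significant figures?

66.6 kN

P_max = σ_allow · A = 60 · 1110 = 66600 N = 66.6 kN.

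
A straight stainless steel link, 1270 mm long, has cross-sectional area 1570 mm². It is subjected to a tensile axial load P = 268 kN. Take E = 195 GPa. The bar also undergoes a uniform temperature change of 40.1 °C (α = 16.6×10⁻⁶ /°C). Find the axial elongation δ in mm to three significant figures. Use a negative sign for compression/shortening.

1.96 mm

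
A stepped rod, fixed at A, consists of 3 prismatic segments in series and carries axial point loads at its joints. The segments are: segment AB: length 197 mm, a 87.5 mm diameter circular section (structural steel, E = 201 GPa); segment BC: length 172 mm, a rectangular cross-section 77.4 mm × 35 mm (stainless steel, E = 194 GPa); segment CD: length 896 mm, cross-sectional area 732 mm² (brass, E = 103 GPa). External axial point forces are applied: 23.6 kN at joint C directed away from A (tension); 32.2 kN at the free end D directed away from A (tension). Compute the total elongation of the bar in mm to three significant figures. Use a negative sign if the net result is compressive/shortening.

Internal axial forces (sectioning from the free end, tension +): N_CD = 32.2 kN, N_BC = 55.8 kN, N_AB = 55.8 kN.
A_AB = 6013 mm².
A_BC = 2709 mm².
δ_AB = 55800·197/(6013·201000) = 0.009095 mm
δ_BC = 55800·172/(2709·194000) = 0.01826 mm
δ_CD = 32200·896/(732·103000) = 0.3827 mm
δ = Σδ_i = 0.41 mm.

0.410 mm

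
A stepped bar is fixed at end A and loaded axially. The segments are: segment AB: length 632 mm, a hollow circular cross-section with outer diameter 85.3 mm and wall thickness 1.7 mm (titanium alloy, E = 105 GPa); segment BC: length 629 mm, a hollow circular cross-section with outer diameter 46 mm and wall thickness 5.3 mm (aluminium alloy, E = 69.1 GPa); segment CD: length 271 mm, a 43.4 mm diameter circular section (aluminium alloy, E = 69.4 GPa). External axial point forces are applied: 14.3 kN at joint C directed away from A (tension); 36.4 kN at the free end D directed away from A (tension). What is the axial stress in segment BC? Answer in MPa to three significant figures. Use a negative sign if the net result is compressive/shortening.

Internal axial forces (sectioning from the free end, tension +): N_CD = 36.4 kN, N_BC = 50.7 kN, N_AB = 50.7 kN.
A_BC = 677.7 mm².
σ_BC = N_BC/A_BC = 50700/677.7 = 74.81 MPa.

74.8 MPa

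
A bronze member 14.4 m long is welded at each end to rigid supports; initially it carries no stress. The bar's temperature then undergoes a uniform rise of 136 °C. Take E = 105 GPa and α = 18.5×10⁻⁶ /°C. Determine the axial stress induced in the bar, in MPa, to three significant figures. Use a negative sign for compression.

Free thermal expansion αLΔT = 18.5e-6 · 14400 · 136 = 36.23 mm.
The walls impose strain ε = −(36.23)/14400 = -2.5160e-03; σ = Eε = 105000 · -2.5160e-03 = -264.2 MPa.

-264 MPa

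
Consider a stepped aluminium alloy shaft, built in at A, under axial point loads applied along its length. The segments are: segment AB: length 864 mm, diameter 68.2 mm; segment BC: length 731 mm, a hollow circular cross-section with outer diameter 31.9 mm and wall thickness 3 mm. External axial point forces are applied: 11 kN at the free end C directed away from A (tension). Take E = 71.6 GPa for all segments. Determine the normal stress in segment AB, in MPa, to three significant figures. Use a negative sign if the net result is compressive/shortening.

3.01 MPa

Internal axial forces (sectioning from the free end, tension +): N_BC = 11 kN, N_AB = 11 kN.
A_AB = 3653 mm².
σ_AB = N_AB/A_AB = 11000/3653 = 3.011 MPa.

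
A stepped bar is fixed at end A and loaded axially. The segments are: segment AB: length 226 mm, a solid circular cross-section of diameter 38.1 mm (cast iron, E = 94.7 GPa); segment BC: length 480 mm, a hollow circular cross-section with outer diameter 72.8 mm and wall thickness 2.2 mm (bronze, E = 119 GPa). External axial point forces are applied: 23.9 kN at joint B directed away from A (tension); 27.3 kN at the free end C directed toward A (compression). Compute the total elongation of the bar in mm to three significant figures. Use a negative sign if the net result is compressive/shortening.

Internal axial forces (sectioning from the free end, tension +): N_BC = -27.3 kN, N_AB = -3.4 kN.
A_AB = 1140 mm².
A_BC = 488 mm².
δ_AB = -3400·226/(1140·94700) = -0.007117 mm
δ_BC = -27300·480/(488·119000) = -0.2257 mm
δ = Σδ_i = -0.2328 mm.

-0.233 mm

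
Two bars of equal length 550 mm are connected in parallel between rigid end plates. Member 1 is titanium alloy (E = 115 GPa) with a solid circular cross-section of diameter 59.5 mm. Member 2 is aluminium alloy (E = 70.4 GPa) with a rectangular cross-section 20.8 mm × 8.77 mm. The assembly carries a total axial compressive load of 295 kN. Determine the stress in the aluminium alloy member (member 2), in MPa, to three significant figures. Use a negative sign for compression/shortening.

A_1 = 2781 mm².
A_2 = 182.4 mm².
Equal strain + equilibrium ⇒ each member carries load in proportion to AE: A₁E₁ = 319800000 N, A₂E₂ = 12840000 N, ΣAE = 332600000 N.
σ₂ = P·E₂/ΣAE = -295000·70400/332600000 = -62.44 MPa.

-62.4 MPa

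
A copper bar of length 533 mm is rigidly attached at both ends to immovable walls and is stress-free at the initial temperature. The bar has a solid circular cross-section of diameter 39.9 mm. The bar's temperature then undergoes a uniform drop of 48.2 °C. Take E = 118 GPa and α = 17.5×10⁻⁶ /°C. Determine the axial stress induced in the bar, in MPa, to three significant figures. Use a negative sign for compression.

99.5 MPa

Free thermal expansion αLΔT = 17.5e-6 · 533 · -48.2 = -0.4496 mm.
The walls impose strain ε = −(-0.4496)/533 = 8.4350e-04; σ = Eε = 118000 · 8.4350e-04 = 99.53 MPa.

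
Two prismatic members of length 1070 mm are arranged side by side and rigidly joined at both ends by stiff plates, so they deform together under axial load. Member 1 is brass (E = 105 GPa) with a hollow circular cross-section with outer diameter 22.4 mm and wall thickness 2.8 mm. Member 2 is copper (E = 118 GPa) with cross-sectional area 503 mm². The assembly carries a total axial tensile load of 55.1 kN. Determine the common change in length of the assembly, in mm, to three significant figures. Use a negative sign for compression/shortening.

A_1 = 172.4 mm².
Equal strain + equilibrium ⇒ each member carries load in proportion to AE: A₁E₁ = 18100000 N, A₂E₂ = 59350000 N, ΣAE = 77460000 N.
δ = PL/ΣAE = 55100·1070/77460000 = 0.7612 mm.

0.761 mm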